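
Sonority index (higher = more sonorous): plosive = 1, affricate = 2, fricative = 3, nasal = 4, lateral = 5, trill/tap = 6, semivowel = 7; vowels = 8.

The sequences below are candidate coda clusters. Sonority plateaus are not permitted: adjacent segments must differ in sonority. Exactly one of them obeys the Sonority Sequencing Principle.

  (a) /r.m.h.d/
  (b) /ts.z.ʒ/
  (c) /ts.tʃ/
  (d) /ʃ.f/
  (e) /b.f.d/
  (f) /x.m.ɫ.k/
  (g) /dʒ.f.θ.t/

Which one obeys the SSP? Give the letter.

a

(a) sonority 6-4-3-1: well-formed.
(b) sonority 2-3-3: ill-formed.
(c) sonority 2-2: ill-formed.
(d) sonority 3-3: ill-formed.
(e) sonority 1-3-1: ill-formed.
(f) sonority 3-4-5-1: ill-formed.
(g) sonority 2-3-3-1: ill-formed.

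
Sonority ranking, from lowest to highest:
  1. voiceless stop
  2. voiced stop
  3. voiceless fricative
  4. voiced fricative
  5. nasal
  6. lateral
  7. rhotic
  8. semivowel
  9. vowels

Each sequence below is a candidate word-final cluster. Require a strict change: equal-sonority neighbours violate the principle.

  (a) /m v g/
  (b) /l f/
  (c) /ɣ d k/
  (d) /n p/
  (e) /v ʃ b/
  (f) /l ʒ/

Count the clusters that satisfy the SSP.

(a) 5-4-2 → obeys
(b) 6-3 → obeys
(c) 4-2-1 → obeys
(d) 5-1 → obeys
(e) 4-3-2 → obeys
(f) 6-4 → obeys

6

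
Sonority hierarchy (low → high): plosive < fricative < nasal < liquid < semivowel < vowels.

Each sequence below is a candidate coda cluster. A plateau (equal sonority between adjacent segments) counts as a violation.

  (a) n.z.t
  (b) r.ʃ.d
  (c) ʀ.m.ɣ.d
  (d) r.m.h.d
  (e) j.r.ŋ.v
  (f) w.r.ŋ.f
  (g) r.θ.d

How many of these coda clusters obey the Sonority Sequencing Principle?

(a) sonority 3-2-1: well-formed.
(b) sonority 4-2-1: well-formed.
(c) sonority 4-3-2-1: well-formed.
(d) sonority 4-3-2-1: well-formed.
(e) sonority 5-4-3-2: well-formed.
(f) sonority 5-4-3-2: well-formed.
(g) sonority 4-2-1: well-formed.

7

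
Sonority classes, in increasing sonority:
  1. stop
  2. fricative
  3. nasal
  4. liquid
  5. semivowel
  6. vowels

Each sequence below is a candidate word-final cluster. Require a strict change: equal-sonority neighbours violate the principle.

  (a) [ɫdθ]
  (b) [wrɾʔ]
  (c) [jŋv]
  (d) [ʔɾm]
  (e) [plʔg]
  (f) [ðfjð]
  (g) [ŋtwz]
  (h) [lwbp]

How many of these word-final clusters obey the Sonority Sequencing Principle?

(a) [ɫdθ]: profile 4-1-2 — violates.
(b) [wrɾʔ]: profile 5-4-4-1 — violates.
(c) [jŋv]: profile 5-3-2 — obeys.
(d) [ʔɾm]: profile 1-4-3 — violates.
(e) [plʔg]: profile 1-4-1-1 — violates.
(f) [ðfjð]: profile 2-2-5-2 — violates.
(g) [ŋtwz]: profile 3-1-5-2 — violates.
(h) [lwbp]: profile 4-5-1-1 — violates.

1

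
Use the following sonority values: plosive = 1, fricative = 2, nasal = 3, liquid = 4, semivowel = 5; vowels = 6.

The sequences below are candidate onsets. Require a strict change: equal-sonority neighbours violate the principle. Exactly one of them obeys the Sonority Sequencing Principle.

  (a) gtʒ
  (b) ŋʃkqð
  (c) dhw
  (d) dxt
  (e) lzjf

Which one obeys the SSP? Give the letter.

c

(a) gtʒ: profile 1-1-2 — violates.
(b) ŋʃkqð: profile 3-2-1-1-2 — violates.
(c) dhw: profile 1-2-5 — obeys.
(d) dxt: profile 1-2-1 — violates.
(e) lzjf: profile 4-2-5-2 — violates.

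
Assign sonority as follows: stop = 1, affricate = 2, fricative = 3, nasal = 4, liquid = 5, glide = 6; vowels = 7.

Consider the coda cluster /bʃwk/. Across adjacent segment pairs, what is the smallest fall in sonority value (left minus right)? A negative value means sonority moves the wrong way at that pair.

/b/ — stop, sonority 1.
/ʃ/ — fricative, sonority 3.
/w/ — glide, sonority 6.
/k/ — stop, sonority 1.
/b/→/ʃ/: change -2.
/ʃ/→/w/: change -3.
/w/→/k/: change +5.
Minimum = -3.

-3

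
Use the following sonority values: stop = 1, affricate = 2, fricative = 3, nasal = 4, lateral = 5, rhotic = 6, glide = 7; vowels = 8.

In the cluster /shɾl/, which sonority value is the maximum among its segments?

/s/: fricative = 3.
/h/: fricative = 3.
/ɾ/: rhotic = 6.
/l/: lateral = 5.
The maximum is 6.

6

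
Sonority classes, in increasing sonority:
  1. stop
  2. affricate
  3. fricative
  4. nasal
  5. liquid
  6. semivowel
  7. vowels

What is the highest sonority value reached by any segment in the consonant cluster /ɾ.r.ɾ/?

5

/ɾ/ is a liquid (sonority 5).
/r/ is a liquid (sonority 5).
/ɾ/ is a liquid (sonority 5).
The maximum is 5.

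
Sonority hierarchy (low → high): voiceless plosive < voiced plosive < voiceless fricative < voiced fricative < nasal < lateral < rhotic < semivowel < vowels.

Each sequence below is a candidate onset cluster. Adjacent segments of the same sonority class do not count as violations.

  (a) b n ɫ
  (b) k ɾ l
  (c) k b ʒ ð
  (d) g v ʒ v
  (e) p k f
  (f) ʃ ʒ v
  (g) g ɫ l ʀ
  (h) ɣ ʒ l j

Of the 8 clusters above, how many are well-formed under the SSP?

7

(a) sonority 2-5-6: well-formed.
(b) sonority 1-7-6: ill-formed.
(c) sonority 1-2-4-4: well-formed.
(d) sonority 2-4-4-4: well-formed.
(e) sonority 1-1-3: well-formed.
(f) sonority 3-4-4: well-formed.
(g) sonority 2-6-6-7: well-formed.
(h) sonority 4-4-6-8: well-formed.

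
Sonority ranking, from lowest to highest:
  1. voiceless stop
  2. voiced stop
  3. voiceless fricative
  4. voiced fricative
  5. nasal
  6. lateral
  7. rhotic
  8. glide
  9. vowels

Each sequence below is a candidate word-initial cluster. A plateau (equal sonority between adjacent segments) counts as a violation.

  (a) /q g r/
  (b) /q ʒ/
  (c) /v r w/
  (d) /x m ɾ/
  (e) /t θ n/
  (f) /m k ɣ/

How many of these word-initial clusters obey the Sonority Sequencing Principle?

5

(a) /q g r/: profile 1-2-7 — obeys.
(b) /q ʒ/: profile 1-4 — obeys.
(c) /v r w/: profile 4-7-8 — obeys.
(d) /x m ɾ/: profile 3-5-7 — obeys.
(e) /t θ n/: profile 1-3-5 — obeys.
(f) /m k ɣ/: profile 5-1-4 — violates.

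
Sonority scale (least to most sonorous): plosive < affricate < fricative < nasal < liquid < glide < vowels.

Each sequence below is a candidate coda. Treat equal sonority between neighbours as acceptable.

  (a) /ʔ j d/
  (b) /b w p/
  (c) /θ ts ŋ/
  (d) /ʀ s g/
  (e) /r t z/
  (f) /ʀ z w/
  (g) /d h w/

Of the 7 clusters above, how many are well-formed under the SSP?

(a) 1-6-1 → violates
(b) 1-6-1 → violates
(c) 3-2-4 → violates
(d) 5-3-1 → obeys
(e) 5-1-3 → violates
(f) 5-3-6 → violates
(g) 1-3-6 → violates

1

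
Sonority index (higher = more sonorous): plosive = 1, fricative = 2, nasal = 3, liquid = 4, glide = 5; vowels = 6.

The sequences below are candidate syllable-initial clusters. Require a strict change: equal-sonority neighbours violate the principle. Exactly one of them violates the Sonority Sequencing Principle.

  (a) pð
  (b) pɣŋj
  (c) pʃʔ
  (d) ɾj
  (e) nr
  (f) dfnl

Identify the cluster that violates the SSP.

(a) sonority 1-2: well-formed.
(b) sonority 1-2-3-5: well-formed.
(c) sonority 1-2-1: ill-formed.
(d) sonority 4-5: well-formed.
(e) sonority 3-4: well-formed.
(f) sonority 1-2-3-4: well-formed.

c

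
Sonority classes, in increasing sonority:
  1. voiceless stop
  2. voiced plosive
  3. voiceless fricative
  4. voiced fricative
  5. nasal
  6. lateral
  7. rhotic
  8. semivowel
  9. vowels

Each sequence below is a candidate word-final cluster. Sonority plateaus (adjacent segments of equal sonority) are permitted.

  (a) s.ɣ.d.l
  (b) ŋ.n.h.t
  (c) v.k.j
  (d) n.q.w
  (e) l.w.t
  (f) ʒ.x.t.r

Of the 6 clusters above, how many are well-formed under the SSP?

1

(a) sonority 3-4-2-6: ill-formed.
(b) sonority 5-5-3-1: well-formed.
(c) sonority 4-1-8: ill-formed.
(d) sonority 5-1-8: ill-formed.
(e) sonority 6-8-1: ill-formed.
(f) sonority 4-3-1-7: ill-formed.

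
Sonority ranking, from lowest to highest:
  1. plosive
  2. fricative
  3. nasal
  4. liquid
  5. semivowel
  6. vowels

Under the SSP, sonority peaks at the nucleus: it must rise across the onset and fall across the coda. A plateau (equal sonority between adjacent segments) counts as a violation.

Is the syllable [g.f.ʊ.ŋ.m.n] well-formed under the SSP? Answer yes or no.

Onset: /g/ is a plosive (sonority 1), /f/ is a fricative (sonority 2); then the nucleus /ʊ/ (sonority 6).
Onset profile 1-2-6 — rises to the nucleus.
Coda: /ŋ/ is a nasal (sonority 3), /m/ is a nasal (sonority 3), /n/ is a nasal (sonority 3).
Coda profile 6-3-3-3 — does not strictly fall throughout.

no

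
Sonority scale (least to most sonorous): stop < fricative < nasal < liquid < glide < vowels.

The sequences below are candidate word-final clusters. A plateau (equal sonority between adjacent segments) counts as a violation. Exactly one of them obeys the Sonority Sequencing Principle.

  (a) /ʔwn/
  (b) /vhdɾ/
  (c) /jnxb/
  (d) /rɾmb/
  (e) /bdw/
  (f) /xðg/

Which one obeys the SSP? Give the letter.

c

(a) 1-5-3 → violates
(b) 2-2-1-4 → violates
(c) 5-3-2-1 → obeys
(d) 4-4-3-1 → violates
(e) 1-1-5 → violates
(f) 2-2-1 → violates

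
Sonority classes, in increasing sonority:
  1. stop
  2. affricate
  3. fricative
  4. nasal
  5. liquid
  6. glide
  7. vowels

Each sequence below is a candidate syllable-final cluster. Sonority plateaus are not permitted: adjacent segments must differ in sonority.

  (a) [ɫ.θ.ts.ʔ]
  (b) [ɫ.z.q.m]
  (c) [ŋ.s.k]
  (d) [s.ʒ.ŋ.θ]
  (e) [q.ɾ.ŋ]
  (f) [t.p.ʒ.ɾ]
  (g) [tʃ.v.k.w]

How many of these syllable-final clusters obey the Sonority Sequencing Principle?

2

(a) sonority 5-3-2-1: well-formed.
(b) sonority 5-3-1-4: ill-formed.
(c) sonority 4-3-1: well-formed.
(d) sonority 3-3-4-3: ill-formed.
(e) sonority 1-5-4: ill-formed.
(f) sonority 1-1-3-5: ill-formed.
(g) sonority 2-3-1-6: ill-formed.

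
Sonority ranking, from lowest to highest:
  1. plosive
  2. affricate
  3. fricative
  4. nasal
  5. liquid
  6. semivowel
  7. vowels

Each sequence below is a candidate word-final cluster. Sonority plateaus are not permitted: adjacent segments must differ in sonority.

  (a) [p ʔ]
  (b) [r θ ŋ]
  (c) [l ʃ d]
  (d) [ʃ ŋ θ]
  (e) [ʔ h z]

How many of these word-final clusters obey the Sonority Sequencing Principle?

1

(a) sonority 1-1: ill-formed.
(b) sonority 5-3-4: ill-formed.
(c) sonority 5-3-1: well-formed.
(d) sonority 3-4-3: ill-formed.
(e) sonority 1-3-3: ill-formed.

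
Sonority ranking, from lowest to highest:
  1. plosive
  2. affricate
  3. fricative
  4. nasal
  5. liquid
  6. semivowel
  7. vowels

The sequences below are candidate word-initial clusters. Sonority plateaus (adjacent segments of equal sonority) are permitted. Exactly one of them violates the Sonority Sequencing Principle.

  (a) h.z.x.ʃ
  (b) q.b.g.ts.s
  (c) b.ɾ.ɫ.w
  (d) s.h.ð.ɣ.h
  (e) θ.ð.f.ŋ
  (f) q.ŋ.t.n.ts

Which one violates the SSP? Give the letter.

f

(a) 3-3-3-3 → obeys
(b) 1-1-1-2-3 → obeys
(c) 1-5-5-6 → obeys
(d) 3-3-3-3-3 → obeys
(e) 3-3-3-4 → obeys
(f) 1-4-1-4-2 → violates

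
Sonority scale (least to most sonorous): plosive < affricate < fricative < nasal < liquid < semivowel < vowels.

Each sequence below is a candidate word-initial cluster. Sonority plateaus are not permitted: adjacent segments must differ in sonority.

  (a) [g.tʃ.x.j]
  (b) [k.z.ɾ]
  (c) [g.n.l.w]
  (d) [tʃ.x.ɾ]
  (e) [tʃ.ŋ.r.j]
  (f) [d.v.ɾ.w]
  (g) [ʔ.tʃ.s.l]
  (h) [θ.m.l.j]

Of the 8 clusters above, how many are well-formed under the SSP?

(a) 1-2-3-6 → obeys
(b) 1-3-5 → obeys
(c) 1-4-5-6 → obeys
(d) 2-3-5 → obeys
(e) 2-4-5-6 → obeys
(f) 1-3-5-6 → obeys
(g) 1-2-3-5 → obeys
(h) 3-4-5-6 → obeys

8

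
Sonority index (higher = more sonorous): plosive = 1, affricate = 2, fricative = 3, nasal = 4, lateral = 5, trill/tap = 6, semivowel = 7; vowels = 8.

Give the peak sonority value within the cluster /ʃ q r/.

6

/ʃ/ is a fricative (sonority 3).
/q/ is a plosive (sonority 1).
/r/ is a trill/tap (sonority 6).
The maximum is 6.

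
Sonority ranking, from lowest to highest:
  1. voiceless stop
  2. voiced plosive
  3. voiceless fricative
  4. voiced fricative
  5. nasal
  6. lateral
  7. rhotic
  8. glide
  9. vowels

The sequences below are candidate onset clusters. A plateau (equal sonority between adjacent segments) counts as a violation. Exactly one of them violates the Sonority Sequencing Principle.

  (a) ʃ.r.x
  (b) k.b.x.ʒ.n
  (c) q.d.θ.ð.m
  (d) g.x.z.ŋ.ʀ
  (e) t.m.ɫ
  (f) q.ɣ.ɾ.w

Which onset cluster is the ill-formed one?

a

(a) ʃ.r.x: profile 3-7-3 — violates.
(b) k.b.x.ʒ.n: profile 1-2-3-4-5 — obeys.
(c) q.d.θ.ð.m: profile 1-2-3-4-5 — obeys.
(d) g.x.z.ŋ.ʀ: profile 2-3-4-5-7 — obeys.
(e) t.m.ɫ: profile 1-5-6 — obeys.
(f) q.ɣ.ɾ.w: profile 1-4-7-8 — obeys.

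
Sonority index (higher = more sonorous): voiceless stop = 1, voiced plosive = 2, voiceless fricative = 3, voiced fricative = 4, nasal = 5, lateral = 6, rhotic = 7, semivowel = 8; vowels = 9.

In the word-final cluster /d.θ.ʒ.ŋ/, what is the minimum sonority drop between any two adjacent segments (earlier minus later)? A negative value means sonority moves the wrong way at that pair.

-1

/d/ is a voiced plosive (sonority 2).
/θ/ is a voiceless fricative (sonority 3).
/ʒ/ is a voiced fricative (sonority 4).
/ŋ/ is a nasal (sonority 5).
/d/→/θ/: change -1.
/θ/→/ʒ/: change -1.
/ʒ/→/ŋ/: change -1.
Minimum = -1.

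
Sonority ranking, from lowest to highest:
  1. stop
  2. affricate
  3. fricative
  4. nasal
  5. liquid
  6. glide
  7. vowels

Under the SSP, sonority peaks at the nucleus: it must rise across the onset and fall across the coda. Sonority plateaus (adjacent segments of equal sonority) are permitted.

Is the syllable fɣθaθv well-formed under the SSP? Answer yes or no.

Onset: /f/ is a fricative (sonority 3), /ɣ/ is a fricative (sonority 3), /θ/ is a fricative (sonority 3); then the nucleus /a/ (sonority 7).
Onset profile 3-3-3-7 — rises to the nucleus.
Coda: /θ/ is a fricative (sonority 3), /v/ is a fricative (sonority 3).
Coda profile 7-3-3 — falls from the nucleus.

yes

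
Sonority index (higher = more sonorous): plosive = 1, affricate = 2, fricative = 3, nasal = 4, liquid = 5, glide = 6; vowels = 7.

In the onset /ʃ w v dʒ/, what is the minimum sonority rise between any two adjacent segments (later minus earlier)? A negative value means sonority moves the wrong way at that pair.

/ʃ/ is a fricative (sonority 3).
/w/ is a glide (sonority 6).
/v/ is a fricative (sonority 3).
/dʒ/ is an affricate (sonority 2).
/ʃ/→/w/: change +3.
/w/→/v/: change -3.
/v/→/dʒ/: change -1.
Minimum = -3.

-3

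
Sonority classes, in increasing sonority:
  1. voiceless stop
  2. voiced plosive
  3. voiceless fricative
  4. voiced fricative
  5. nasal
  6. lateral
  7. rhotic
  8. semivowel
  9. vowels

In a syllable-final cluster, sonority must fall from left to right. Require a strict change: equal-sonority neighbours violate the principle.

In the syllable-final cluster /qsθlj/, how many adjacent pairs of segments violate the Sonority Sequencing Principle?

/q/ — voiceless stop, sonority 1.
/s/ — voiceless fricative, sonority 3.
/θ/ — voiceless fricative, sonority 3.
/l/ — lateral, sonority 6.
/j/ — semivowel, sonority 8.
/q/→/s/: 1→3 (does not fall) — violation.
/s/→/θ/: 3→3 (plateau) — violation.
/θ/→/l/: 3→6 (does not fall) — violation.
/l/→/j/: 6→8 (does not fall) — violation.

4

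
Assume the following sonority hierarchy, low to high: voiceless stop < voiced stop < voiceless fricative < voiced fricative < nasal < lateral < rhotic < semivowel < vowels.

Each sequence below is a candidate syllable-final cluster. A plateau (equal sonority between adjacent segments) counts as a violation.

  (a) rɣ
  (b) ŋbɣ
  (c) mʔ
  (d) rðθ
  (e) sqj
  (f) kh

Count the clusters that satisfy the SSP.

3

(a) rɣ: profile 7-4 — obeys.
(b) ŋbɣ: profile 5-2-4 — violates.
(c) mʔ: profile 5-1 — obeys.
(d) rðθ: profile 7-4-3 — obeys.
(e) sqj: profile 3-1-8 — violates.
(f) kh: profile 1-3 — violates.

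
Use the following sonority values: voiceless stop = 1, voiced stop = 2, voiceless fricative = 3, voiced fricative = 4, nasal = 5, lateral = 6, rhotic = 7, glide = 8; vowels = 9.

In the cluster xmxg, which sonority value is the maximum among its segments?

/x/ — voiceless fricative, sonority 3.
/m/ — nasal, sonority 5.
/x/ — voiceless fricative, sonority 3.
/g/ — voiced stop, sonority 2.
The maximum is 5.

5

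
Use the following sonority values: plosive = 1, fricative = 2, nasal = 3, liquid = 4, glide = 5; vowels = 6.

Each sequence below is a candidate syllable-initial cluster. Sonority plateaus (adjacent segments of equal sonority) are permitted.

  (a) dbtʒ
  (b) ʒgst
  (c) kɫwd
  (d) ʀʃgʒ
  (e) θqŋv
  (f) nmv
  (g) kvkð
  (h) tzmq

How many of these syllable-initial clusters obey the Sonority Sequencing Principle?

1

(a) dbtʒ: profile 1-1-1-2 — obeys.
(b) ʒgst: profile 2-1-2-1 — violates.
(c) kɫwd: profile 1-4-5-1 — violates.
(d) ʀʃgʒ: profile 4-2-1-2 — violates.
(e) θqŋv: profile 2-1-3-2 — violates.
(f) nmv: profile 3-3-2 — violates.
(g) kvkð: profile 1-2-1-2 — violates.
(h) tzmq: profile 1-2-3-1 — violates.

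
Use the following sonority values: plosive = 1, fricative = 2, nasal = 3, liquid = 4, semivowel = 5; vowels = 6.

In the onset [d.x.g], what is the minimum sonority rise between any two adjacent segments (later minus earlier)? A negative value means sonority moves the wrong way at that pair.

-1

/d/ is a plosive (sonority 1).
/x/ is a fricative (sonority 2).
/g/ is a plosive (sonority 1).
/d/→/x/: change +1.
/x/→/g/: change -1.
Minimum = -1.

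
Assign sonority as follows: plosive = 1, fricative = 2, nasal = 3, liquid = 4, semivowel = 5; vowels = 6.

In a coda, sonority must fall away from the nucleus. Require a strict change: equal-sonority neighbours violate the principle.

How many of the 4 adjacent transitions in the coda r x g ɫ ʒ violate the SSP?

/r/ is a liquid (sonority 4).
/x/ is a fricative (sonority 2).
/g/ is a plosive (sonority 1).
/ɫ/ is a liquid (sonority 4).
/ʒ/ is a fricative (sonority 2).
/r/→/x/: 4→2 (falls) — ok.
/x/→/g/: 2→1 (falls) — ok.
/g/→/ɫ/: 1→4 (does not fall) — violation.
/ɫ/→/ʒ/: 4→2 (falls) — ok.

1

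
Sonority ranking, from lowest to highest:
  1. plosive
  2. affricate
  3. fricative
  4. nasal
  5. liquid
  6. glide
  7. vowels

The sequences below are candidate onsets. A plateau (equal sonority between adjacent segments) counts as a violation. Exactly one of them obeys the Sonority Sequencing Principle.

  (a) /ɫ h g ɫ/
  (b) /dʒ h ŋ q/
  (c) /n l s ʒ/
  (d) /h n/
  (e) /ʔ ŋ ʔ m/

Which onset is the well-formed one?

d

(a) 5-3-1-5 → violates
(b) 2-3-4-1 → violates
(c) 4-5-3-3 → violates
(d) 3-4 → obeys
(e) 1-4-1-4 → violates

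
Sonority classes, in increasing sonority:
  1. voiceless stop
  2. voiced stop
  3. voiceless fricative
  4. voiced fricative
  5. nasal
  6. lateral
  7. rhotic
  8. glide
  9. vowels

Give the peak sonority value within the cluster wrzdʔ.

/w/ — glide, sonority 8.
/r/ — rhotic, sonority 7.
/z/ — voiced fricative, sonority 4.
/d/ — voiced stop, sonority 2.
/ʔ/ — voiceless stop, sonority 1.
The maximum is 8.

8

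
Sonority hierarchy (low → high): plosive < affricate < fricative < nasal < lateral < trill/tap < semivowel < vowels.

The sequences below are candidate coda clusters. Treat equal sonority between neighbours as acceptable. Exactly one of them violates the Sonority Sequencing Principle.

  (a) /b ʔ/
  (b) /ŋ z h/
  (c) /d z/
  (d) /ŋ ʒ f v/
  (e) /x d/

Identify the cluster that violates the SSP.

(a) /b ʔ/: profile 1-1 — obeys.
(b) /ŋ z h/: profile 4-3-3 — obeys.
(c) /d z/: profile 1-3 — violates.
(d) /ŋ ʒ f v/: profile 4-3-3-3 — obeys.
(e) /x d/: profile 3-1 — obeys.

c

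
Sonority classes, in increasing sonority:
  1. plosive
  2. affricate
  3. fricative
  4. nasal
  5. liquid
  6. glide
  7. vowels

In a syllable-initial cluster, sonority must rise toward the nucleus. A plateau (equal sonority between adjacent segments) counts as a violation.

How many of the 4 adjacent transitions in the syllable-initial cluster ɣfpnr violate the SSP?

/ɣ/ is a fricative (sonority 3).
/f/ is a fricative (sonority 3).
/p/ is a plosive (sonority 1).
/n/ is a nasal (sonority 4).
/r/ is a liquid (sonority 5).
/ɣ/→/f/: 3→3 (plateau) — violation.
/f/→/p/: 3→1 (does not rise) — violation.
/p/→/n/: 1→4 (rises) — ok.
/n/→/r/: 4→5 (rises) — ok.

2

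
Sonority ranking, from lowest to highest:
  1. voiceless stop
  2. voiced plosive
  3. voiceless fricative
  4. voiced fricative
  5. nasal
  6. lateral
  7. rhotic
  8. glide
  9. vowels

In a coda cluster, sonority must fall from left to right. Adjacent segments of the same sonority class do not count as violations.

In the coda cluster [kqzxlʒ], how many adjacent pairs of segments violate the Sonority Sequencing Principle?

/k/ is a voiceless stop (sonority 1).
/q/ is a voiceless stop (sonority 1).
/z/ is a voiced fricative (sonority 4).
/x/ is a voiceless fricative (sonority 3).
/l/ is a lateral (sonority 6).
/ʒ/ is a voiced fricative (sonority 4).
/k/→/q/: 1→1 (plateau, allowed) — ok.
/q/→/z/: 1→4 (does not fall) — violation.
/z/→/x/: 4→3 (falls) — ok.
/x/→/l/: 3→6 (does not fall) — violation.
/l/→/ʒ/: 6→4 (falls) — ok.

2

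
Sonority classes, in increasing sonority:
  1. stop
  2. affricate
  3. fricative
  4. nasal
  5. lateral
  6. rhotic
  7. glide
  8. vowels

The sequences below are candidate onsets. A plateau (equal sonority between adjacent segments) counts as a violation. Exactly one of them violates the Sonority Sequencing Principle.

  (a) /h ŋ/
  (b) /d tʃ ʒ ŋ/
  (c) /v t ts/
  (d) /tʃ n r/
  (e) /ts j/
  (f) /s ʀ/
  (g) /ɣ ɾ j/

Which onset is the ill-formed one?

c

(a) /h ŋ/: profile 3-4 — obeys.
(b) /d tʃ ʒ ŋ/: profile 1-2-3-4 — obeys.
(c) /v t ts/: profile 3-1-2 — violates.
(d) /tʃ n r/: profile 2-4-6 — obeys.
(e) /ts j/: profile 2-7 — obeys.
(f) /s ʀ/: profile 3-6 — obeys.
(g) /ɣ ɾ j/: profile 3-6-7 — obeys.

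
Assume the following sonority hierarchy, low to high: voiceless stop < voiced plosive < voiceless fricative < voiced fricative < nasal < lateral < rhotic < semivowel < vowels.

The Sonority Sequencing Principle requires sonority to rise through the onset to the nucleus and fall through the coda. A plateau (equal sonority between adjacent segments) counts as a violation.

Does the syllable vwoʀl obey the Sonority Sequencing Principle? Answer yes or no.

Onset: /v/ is a voiced fricative (sonority 4), /w/ is a semivowel (sonority 8); then the nucleus /o/ (sonority 9).
Onset profile 4-8-9 — rises to the nucleus.
Coda: /ʀ/ is a rhotic (sonority 7), /l/ is a lateral (sonority 6).
Coda profile 9-7-6 — falls from the nucleus.

yes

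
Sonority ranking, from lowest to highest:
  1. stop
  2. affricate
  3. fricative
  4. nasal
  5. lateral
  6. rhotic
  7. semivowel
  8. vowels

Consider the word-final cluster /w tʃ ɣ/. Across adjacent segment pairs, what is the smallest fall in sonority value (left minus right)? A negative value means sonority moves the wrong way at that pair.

/w/: semivowel = 7.
/tʃ/: affricate = 2.
/ɣ/: fricative = 3.
/w/→/tʃ/: change +5.
/tʃ/→/ɣ/: change -1.
Minimum = -1.

-1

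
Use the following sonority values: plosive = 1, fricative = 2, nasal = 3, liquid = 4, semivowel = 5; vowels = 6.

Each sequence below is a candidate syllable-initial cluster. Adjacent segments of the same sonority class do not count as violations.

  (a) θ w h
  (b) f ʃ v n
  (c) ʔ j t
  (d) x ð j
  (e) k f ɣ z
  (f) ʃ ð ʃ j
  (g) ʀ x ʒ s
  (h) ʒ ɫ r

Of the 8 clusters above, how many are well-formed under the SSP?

(a) 2-5-2 → violates
(b) 2-2-2-3 → obeys
(c) 1-5-1 → violates
(d) 2-2-5 → obeys
(e) 1-2-2-2 → obeys
(f) 2-2-2-5 → obeys
(g) 4-2-2-2 → violates
(h) 2-4-4 → obeys

5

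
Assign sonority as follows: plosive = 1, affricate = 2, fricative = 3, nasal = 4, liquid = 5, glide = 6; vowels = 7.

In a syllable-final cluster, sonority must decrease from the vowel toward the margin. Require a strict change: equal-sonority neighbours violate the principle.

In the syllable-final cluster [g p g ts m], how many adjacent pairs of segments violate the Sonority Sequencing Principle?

/g/: plosive = 1.
/p/: plosive = 1.
/g/: plosive = 1.
/ts/: affricate = 2.
/m/: nasal = 4.
/g/→/p/: 1→1 (plateau) — violation.
/p/→/g/: 1→1 (plateau) — violation.
/g/→/ts/: 1→2 (does not fall) — violation.
/ts/→/m/: 2→4 (does not fall) — violation.

4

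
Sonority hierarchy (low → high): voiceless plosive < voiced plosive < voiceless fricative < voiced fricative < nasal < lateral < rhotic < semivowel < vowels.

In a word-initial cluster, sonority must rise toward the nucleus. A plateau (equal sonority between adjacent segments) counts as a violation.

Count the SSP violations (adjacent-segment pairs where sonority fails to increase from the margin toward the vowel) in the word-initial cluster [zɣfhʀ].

/z/ is a voiced fricative (sonority 4).
/ɣ/ is a voiced fricative (sonority 4).
/f/ is a voiceless fricative (sonority 3).
/h/ is a voiceless fricative (sonority 3).
/ʀ/ is a rhotic (sonority 7).
/z/→/ɣ/: 4→4 (plateau) — violation.
/ɣ/→/f/: 4→3 (does not rise) — violation.
/f/→/h/: 3→3 (plateau) — violation.
/h/→/ʀ/: 3→7 (rises) — ok.

3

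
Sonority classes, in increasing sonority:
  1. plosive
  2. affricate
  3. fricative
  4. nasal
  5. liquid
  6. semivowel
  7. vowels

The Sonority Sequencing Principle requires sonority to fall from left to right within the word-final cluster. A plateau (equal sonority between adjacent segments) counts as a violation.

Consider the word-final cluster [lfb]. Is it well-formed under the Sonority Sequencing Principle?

yes

/l/ — liquid, sonority 5.
/f/ — fricative, sonority 3.
/b/ — plosive, sonority 1.
The profile 5-3-1 strictly falls, so the word-final cluster satisfies the SSP.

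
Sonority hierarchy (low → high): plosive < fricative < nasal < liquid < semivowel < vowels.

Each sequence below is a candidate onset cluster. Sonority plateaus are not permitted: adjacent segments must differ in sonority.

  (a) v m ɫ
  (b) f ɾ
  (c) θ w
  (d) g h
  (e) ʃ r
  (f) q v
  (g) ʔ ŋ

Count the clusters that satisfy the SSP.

(a) sonority 2-3-4: well-formed.
(b) sonority 2-4: well-formed.
(c) sonority 2-5: well-formed.
(d) sonority 1-2: well-formed.
(e) sonority 2-4: well-formed.
(f) sonority 1-2: well-formed.
(g) sonority 1-3: well-formed.

7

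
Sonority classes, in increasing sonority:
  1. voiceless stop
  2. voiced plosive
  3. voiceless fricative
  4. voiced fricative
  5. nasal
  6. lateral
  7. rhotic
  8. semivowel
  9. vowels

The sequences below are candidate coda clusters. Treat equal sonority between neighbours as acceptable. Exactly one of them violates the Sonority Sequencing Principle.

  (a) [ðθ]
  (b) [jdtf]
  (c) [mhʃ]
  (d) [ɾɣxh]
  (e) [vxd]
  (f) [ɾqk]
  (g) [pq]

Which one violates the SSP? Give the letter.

b

(a) [ðθ]: profile 4-3 — obeys.
(b) [jdtf]: profile 8-2-1-3 — violates.
(c) [mhʃ]: profile 5-3-3 — obeys.
(d) [ɾɣxh]: profile 7-4-3-3 — obeys.
(e) [vxd]: profile 4-3-2 — obeys.
(f) [ɾqk]: profile 7-1-1 — obeys.
(g) [pq]: profile 1-1 — obeys.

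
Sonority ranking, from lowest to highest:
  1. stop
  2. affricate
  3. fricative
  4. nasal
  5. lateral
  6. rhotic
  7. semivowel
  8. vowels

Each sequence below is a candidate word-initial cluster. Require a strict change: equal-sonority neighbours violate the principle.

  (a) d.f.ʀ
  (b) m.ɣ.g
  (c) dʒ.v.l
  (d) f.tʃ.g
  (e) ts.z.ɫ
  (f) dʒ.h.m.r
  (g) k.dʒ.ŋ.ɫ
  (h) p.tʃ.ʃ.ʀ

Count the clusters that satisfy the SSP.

6

(a) sonority 1-3-6: well-formed.
(b) sonority 4-3-1: ill-formed.
(c) sonority 2-3-5: well-formed.
(d) sonority 3-2-1: ill-formed.
(e) sonority 2-3-5: well-formed.
(f) sonority 2-3-4-6: well-formed.
(g) sonority 1-2-4-5: well-formed.
(h) sonority 1-2-3-6: well-formed.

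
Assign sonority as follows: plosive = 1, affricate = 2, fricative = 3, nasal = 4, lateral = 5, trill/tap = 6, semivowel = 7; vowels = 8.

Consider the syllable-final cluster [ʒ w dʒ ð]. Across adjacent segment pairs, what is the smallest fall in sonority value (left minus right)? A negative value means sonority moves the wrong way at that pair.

-4

/ʒ/: fricative = 3.
/w/: semivowel = 7.
/dʒ/: affricate = 2.
/ð/: fricative = 3.
/ʒ/→/w/: change -4.
/w/→/dʒ/: change +5.
/dʒ/→/ð/: change -1.
Minimum = -4.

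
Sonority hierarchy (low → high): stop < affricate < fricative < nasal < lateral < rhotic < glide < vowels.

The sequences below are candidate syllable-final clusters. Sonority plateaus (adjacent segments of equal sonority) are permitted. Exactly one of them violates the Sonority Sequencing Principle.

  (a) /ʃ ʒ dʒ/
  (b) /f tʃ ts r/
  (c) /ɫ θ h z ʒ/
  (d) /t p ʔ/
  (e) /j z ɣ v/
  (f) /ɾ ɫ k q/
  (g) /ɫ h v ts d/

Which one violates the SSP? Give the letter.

(a) 3-3-2 → obeys
(b) 3-2-2-6 → violates
(c) 5-3-3-3-3 → obeys
(d) 1-1-1 → obeys
(e) 7-3-3-3 → obeys
(f) 6-5-1-1 → obeys
(g) 5-3-3-2-1 → obeys

b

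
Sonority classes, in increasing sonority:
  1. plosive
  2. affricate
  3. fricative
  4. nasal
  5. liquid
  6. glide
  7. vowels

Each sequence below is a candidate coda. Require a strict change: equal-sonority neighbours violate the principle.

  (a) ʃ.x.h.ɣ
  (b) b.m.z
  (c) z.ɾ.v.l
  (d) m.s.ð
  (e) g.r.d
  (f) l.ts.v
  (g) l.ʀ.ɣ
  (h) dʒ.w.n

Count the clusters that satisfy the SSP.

0

(a) sonority 3-3-3-3: ill-formed.
(b) sonority 1-4-3: ill-formed.
(c) sonority 3-5-3-5: ill-formed.
(d) sonority 4-3-3: ill-formed.
(e) sonority 1-5-1: ill-formed.
(f) sonority 5-2-3: ill-formed.
(g) sonority 5-5-3: ill-formed.
(h) sonority 2-6-4: ill-formed.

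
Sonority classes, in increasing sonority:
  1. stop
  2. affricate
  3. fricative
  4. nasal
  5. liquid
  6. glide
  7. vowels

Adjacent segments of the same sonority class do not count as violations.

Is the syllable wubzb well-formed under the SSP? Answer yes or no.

Onset: /w/ is a glide (sonority 6); then the nucleus /u/ (sonority 7).
Onset profile 6-7 — rises to the nucleus.
Coda: /b/ is a stop (sonority 1), /z/ is a fricative (sonority 3), /b/ is a stop (sonority 1).
Coda profile 7-1-3-1 — does not fall throughout.

no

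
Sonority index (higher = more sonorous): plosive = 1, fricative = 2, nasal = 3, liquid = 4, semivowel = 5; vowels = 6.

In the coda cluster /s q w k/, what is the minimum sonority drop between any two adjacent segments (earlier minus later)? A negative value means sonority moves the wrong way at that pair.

-4

/s/: fricative = 2.
/q/: plosive = 1.
/w/: semivowel = 5.
/k/: plosive = 1.
/s/→/q/: change +1.
/q/→/w/: change -4.
/w/→/k/: change +4.
Minimum = -4.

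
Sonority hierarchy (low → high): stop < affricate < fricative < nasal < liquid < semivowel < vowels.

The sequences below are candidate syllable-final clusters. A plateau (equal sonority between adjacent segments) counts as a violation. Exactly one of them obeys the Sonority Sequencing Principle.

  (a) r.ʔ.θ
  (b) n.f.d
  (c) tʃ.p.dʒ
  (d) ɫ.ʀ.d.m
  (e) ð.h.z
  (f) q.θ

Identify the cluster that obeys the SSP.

(a) 5-1-3 → violates
(b) 4-3-1 → obeys
(c) 2-1-2 → violates
(d) 5-5-1-4 → violates
(e) 3-3-3 → violates
(f) 1-3 → violates

b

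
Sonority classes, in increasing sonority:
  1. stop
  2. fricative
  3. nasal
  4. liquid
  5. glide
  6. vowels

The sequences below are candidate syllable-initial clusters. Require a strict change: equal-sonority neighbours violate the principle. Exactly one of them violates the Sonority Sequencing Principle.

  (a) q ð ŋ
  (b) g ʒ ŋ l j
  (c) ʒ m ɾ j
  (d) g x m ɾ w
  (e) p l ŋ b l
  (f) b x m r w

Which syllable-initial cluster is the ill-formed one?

(a) q ð ŋ: profile 1-2-3 — obeys.
(b) g ʒ ŋ l j: profile 1-2-3-4-5 — obeys.
(c) ʒ m ɾ j: profile 2-3-4-5 — obeys.
(d) g x m ɾ w: profile 1-2-3-4-5 — obeys.
(e) p l ŋ b l: profile 1-4-3-1-4 — violates.
(f) b x m r w: profile 1-2-3-4-5 — obeys.

e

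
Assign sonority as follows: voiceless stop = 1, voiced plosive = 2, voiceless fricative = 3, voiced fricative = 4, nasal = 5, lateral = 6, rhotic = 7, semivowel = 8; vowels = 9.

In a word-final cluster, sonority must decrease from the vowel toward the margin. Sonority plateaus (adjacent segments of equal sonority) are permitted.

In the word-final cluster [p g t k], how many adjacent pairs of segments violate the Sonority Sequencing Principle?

/p/ — voiceless stop, sonority 1.
/g/ — voiced plosive, sonority 2.
/t/ — voiceless stop, sonority 1.
/k/ — voiceless stop, sonority 1.
/p/→/g/: 1→2 (does not fall) — violation.
/g/→/t/: 2→1 (falls) — ok.
/t/→/k/: 1→1 (plateau, allowed) — ok.

1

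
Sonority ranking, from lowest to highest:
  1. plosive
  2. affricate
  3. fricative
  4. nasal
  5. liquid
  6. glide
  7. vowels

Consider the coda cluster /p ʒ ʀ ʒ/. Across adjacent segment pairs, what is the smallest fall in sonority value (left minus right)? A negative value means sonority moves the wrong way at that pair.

-2

/p/ — plosive, sonority 1.
/ʒ/ — fricative, sonority 3.
/ʀ/ — liquid, sonority 5.
/ʒ/ — fricative, sonority 3.
/p/→/ʒ/: change -2.
/ʒ/→/ʀ/: change -2.
/ʀ/→/ʒ/: change +2.
Minimum = -2.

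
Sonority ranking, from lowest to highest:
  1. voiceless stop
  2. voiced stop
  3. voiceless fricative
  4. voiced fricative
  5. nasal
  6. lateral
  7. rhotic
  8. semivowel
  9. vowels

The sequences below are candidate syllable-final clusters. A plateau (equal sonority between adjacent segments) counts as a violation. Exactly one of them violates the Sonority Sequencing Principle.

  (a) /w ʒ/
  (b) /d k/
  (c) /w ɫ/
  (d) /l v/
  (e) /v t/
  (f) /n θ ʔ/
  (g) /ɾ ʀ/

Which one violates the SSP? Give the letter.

g

(a) 8-4 → obeys
(b) 2-1 → obeys
(c) 8-6 → obeys
(d) 6-4 → obeys
(e) 4-1 → obeys
(f) 5-3-1 → obeys
(g) 7-7 → violates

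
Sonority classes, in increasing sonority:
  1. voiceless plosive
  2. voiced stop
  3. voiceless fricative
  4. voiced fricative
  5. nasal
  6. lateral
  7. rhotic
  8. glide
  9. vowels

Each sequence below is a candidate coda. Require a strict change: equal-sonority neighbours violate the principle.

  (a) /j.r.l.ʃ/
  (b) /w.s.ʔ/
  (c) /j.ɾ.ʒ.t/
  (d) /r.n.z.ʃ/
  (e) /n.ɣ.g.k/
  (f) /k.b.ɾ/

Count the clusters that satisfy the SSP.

(a) sonority 8-7-6-3: well-formed.
(b) sonority 8-3-1: well-formed.
(c) sonority 8-7-4-1: well-formed.
(d) sonority 7-5-4-3: well-formed.
(e) sonority 5-4-2-1: well-formed.
(f) sonority 1-2-7: ill-formed.

5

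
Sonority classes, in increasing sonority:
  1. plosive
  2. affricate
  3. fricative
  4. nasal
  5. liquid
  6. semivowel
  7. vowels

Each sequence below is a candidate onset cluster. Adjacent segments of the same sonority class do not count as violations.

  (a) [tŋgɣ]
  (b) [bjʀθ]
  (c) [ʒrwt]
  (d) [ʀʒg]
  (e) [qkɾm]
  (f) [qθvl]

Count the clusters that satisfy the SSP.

(a) [tŋgɣ]: profile 1-4-1-3 — violates.
(b) [bjʀθ]: profile 1-6-5-3 — violates.
(c) [ʒrwt]: profile 3-5-6-1 — violates.
(d) [ʀʒg]: profile 5-3-1 — violates.
(e) [qkɾm]: profile 1-1-5-4 — violates.
(f) [qθvl]: profile 1-3-3-5 — obeys.

1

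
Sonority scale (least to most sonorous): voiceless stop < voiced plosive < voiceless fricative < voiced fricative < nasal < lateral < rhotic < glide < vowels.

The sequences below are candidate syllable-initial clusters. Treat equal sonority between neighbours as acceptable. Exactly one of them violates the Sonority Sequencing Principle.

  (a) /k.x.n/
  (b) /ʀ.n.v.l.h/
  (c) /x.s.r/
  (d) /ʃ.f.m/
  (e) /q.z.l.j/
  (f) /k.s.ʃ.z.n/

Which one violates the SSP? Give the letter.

(a) 1-3-5 → obeys
(b) 7-5-4-6-3 → violates
(c) 3-3-7 → obeys
(d) 3-3-5 → obeys
(e) 1-4-6-8 → obeys
(f) 1-3-3-4-5 → obeys

b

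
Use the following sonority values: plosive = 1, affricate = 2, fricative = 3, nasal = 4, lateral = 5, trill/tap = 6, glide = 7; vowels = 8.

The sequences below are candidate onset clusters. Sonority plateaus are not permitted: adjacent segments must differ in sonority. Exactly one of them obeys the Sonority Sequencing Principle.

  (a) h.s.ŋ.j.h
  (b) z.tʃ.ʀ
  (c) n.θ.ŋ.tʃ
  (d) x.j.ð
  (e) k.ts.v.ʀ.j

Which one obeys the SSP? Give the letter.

(a) h.s.ŋ.j.h: profile 3-3-4-7-3 — violates.
(b) z.tʃ.ʀ: profile 3-2-6 — violates.
(c) n.θ.ŋ.tʃ: profile 4-3-4-2 — violates.
(d) x.j.ð: profile 3-7-3 — violates.
(e) k.ts.v.ʀ.j: profile 1-2-3-6-7 — obeys.

e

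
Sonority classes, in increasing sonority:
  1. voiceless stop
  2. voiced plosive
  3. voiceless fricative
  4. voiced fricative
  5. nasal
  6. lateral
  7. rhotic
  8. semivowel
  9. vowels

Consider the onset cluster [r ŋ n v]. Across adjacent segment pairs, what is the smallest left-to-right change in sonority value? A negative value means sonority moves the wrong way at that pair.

-2

/r/ is a rhotic (sonority 7).
/ŋ/ is a nasal (sonority 5).
/n/ is a nasal (sonority 5).
/v/ is a voiced fricative (sonority 4).
/r/→/ŋ/: change -2.
/ŋ/→/n/: change +0.
/n/→/v/: change -1.
Minimum = -2.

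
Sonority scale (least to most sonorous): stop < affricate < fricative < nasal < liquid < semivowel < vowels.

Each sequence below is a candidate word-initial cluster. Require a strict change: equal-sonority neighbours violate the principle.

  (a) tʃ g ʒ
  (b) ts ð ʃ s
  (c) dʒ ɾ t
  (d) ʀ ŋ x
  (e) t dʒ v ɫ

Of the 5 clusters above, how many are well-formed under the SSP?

(a) 2-1-3 → violates
(b) 2-3-3-3 → violates
(c) 2-5-1 → violates
(d) 5-4-3 → violates
(e) 1-2-3-5 → obeys

1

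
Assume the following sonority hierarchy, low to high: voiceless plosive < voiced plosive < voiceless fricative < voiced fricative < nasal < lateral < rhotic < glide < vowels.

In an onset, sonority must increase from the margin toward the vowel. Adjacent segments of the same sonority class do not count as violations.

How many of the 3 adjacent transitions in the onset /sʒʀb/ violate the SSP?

/s/ — voiceless fricative, sonority 3.
/ʒ/ — voiced fricative, sonority 4.
/ʀ/ — rhotic, sonority 7.
/b/ — voiced plosive, sonority 2.
/s/→/ʒ/: 3→4 (rises) — ok.
/ʒ/→/ʀ/: 4→7 (rises) — ok.
/ʀ/→/b/: 7→2 (does not rise) — violation.

1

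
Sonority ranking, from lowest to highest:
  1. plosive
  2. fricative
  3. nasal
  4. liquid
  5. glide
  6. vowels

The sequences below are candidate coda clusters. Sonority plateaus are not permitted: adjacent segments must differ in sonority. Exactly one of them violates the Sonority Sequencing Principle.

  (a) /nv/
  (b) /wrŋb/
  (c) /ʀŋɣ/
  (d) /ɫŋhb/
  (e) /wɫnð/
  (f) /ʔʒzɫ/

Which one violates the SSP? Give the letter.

(a) 3-2 → obeys
(b) 5-4-3-1 → obeys
(c) 4-3-2 → obeys
(d) 4-3-2-1 → obeys
(e) 5-4-3-2 → obeys
(f) 1-2-2-4 → violates

f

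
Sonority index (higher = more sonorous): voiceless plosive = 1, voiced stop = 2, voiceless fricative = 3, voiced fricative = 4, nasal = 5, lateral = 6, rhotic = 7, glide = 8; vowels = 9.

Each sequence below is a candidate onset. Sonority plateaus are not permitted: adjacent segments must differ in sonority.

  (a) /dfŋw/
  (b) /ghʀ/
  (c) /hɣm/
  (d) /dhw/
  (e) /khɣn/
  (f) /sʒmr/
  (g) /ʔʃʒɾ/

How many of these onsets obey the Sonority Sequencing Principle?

7

(a) /dfŋw/: profile 2-3-5-8 — obeys.
(b) /ghʀ/: profile 2-3-7 — obeys.
(c) /hɣm/: profile 3-4-5 — obeys.
(d) /dhw/: profile 2-3-8 — obeys.
(e) /khɣn/: profile 1-3-4-5 — obeys.
(f) /sʒmr/: profile 3-4-5-7 — obeys.
(g) /ʔʃʒɾ/: profile 1-3-4-7 — obeys.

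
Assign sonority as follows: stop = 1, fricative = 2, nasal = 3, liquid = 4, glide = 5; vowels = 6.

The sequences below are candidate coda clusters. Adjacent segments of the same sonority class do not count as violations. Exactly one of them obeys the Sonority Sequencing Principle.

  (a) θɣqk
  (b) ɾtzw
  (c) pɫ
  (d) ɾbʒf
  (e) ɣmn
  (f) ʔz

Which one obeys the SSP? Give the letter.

(a) 2-2-1-1 → obeys
(b) 4-1-2-5 → violates
(c) 1-4 → violates
(d) 4-1-2-2 → violates
(e) 2-3-3 → violates
(f) 1-2 → violates

a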